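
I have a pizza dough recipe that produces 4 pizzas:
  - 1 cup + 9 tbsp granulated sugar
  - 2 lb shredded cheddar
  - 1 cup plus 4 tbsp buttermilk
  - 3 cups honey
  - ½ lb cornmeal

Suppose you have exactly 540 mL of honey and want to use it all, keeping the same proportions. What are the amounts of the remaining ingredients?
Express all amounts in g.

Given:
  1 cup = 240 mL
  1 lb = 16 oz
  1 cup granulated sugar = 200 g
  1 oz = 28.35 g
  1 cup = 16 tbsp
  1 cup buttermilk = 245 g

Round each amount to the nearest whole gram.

granulated sugar: 234 g; shredded cheddar: 680 g; buttermilk: 230 g; cornmeal: 170 g

The original recipe has 720 mL of honey, so the scaling factor is 540 ÷ 720 = 3/4 = 0.75.
granulated sugar: (1 cup + 9 tbsp = 1.5625 cup) × 3/4 × 200 g/cup ≈ 234 g
shredded cheddar: 2 lb × 3/4 × 16 oz/lb × 28.35 g/oz ≈ 680 g
buttermilk: (1 cup + 4 tbsp = 1.25 cup) × 3/4 × 245 g/cup ≈ 230 g
cornmeal: 0.5 lb × 3/4 × 16 oz/lb × 28.35 g/oz ≈ 170 g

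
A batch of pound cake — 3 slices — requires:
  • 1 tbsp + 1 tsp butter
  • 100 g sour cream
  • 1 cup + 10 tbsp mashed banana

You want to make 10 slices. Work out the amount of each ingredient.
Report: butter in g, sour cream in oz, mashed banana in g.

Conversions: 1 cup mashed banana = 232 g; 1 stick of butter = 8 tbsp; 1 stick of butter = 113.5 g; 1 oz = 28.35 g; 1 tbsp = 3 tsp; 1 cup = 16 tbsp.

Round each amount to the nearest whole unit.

Scaling factor: 10/3.
butter: (1 tbsp + 1 tsp = 4/3 tbsp) × 10/3 ÷ 8 tbsp/stick × 113.5 g/stick ≈ 63 g
sour cream: 100 g × 10/3 ÷ 28.35 g/oz ≈ 12 oz
mashed banana: (1 cup + 10 tbsp = 1.625 cup) × 10/3 × 232 g/cup ≈ 1257 g

butter: 63 g; sour cream: 12 oz; mashed banana: 1257 g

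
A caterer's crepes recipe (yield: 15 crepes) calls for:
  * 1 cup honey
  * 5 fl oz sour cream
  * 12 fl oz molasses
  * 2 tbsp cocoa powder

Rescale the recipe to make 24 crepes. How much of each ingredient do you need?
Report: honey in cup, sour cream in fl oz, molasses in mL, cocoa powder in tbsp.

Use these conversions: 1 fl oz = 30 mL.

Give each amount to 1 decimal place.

honey: 1.6 cup; sour cream: 8.0 fl oz; molasses: 576.0 mL; cocoa powder: 3.2 tbsp

Scaling factor: 24/15 = 8/5 = 1.6.
honey: 1 cup × 8/5 = 1.6 cup
sour cream: 5 fl oz × 8/5 = 8.0 fl oz
molasses: 12 fl oz × 8/5 × 30 mL/fl oz = 576.0 mL
cocoa powder: 2 tbsp × 8/5 = 3.2 tbsp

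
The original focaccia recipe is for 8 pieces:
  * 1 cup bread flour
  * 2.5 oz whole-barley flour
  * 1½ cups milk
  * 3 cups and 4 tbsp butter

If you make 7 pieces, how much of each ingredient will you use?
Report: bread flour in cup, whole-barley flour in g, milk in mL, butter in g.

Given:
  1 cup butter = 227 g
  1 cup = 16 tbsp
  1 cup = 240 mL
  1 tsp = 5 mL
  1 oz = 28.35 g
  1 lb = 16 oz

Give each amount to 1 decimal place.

Scaling factor: 7/8 = 0.875.
bread flour: 1 cup × 7/8 ≈ 0.9 cup
whole-barley flour: 2.5 oz × 7/8 × 28.35 g/oz ≈ 62.0 g
milk: 1.5 cup × 7/8 × 240 mL/cup = 315.0 mL
butter: (3 cup + 4 tbsp = 3.25 cup) × 7/8 × 227 g/cup ≈ 645.5 g

bread flour: 0.9 cup; whole-barley flour: 62.0 g; milk: 315.0 mL; butter: 645.5 g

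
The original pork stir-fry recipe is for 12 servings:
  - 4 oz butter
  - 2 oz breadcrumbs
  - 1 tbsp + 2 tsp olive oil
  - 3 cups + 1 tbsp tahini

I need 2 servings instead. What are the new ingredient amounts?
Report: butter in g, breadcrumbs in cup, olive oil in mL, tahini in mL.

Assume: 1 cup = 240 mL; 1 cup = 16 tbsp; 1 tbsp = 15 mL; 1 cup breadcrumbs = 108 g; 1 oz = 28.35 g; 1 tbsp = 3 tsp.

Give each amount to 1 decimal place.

Scaling factor: 2/12 = 1/6.
butter: 4 oz × 1/6 × 28.35 g/oz = 18.9 g
breadcrumbs: 2 oz × 1/6 × 28.35 g/oz ÷ 108 g/cup ≈ 0.1 cup
olive oil: (1 tbsp + 2 tsp = 5/3 tbsp) × 1/6 × 15 mL/tbsp ≈ 4.2 mL
tahini: (3 cup + 1 tbsp = 3.0625 cup) × 1/6 × 240 mL/cup = 122.5 mL

butter: 18.9 g; breadcrumbs: 0.1 cup; olive oil: 4.2 mL; tahini: 122.5 mL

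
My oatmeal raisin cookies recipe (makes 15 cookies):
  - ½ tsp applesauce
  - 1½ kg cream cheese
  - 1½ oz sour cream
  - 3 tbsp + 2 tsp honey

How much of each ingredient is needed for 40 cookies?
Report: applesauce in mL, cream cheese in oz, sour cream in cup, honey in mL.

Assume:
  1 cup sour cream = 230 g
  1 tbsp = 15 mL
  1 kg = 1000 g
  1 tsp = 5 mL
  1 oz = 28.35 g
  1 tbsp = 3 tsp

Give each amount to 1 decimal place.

applesauce: 6.7 mL; cream cheese: 141.1 oz; sour cream: 0.5 cup; honey: 146.7 mL

Scaling factor: 40/15 = 8/3.
applesauce: 0.5 tsp × 8/3 × 5 mL/tsp ≈ 6.7 mL
cream cheese: 1.5 kg × 8/3 × 1000 g/kg ÷ 28.35 g/oz ≈ 141.1 oz
sour cream: 1.5 oz × 8/3 × 28.35 g/oz ÷ 230 g/cup ≈ 0.5 cup
honey: (3 tbsp + 2 tsp = 11/3 tbsp) × 8/3 × 15 mL/tbsp ≈ 146.7 mL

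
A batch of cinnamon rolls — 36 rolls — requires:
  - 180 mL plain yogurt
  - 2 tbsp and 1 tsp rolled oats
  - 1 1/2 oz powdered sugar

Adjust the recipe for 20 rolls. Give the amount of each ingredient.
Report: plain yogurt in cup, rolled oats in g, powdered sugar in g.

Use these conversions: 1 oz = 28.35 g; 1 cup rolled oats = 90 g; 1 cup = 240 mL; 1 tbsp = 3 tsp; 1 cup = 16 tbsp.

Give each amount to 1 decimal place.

Scaling factor: 20/36 = 5/9.
plain yogurt: 180 mL × 5/9 ÷ 240 mL/cup ≈ 0.4 cup
rolled oats: (2 tbsp + 1 tsp = 7/3 tbsp) × 5/9 ÷ 16 tbsp/cup × 90 g/cup ≈ 7.3 g
powdered sugar: 1.5 oz × 5/9 × 28.35 g/oz ≈ 23.6 g

plain yogurt: 0.4 cup; rolled oats: 7.3 g; powdered sugar: 23.6 g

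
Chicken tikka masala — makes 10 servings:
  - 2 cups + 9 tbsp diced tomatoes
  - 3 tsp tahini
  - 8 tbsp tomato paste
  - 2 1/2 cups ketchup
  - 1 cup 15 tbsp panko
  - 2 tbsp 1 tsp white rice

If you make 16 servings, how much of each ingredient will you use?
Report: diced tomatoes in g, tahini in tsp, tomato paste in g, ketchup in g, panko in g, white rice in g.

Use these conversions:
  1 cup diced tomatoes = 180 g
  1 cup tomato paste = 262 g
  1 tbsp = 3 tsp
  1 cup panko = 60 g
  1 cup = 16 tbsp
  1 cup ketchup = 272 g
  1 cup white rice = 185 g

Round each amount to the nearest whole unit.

diced tomatoes: 738 g; tahini: 5 tsp; tomato paste: 210 g; ketchup: 1088 g; panko: 186 g; white rice: 43 g

Scaling factor: 16/10 = 8/5 = 1.6.
diced tomatoes: (2 cup + 9 tbsp = 2.5625 cup) × 8/5 × 180 g/cup = 738 g
tahini: 3 tsp × 8/5 ≈ 5 tsp
tomato paste: 8 tbsp × 8/5 ÷ 16 tbsp/cup × 262 g/cup ≈ 210 g
ketchup: 2.5 cup × 8/5 × 272 g/cup = 1088 g
panko: (1 cup + 15 tbsp = 1.9375 cup) × 8/5 × 60 g/cup = 186 g
white rice: (2 tbsp + 1 tsp = 7/3 tbsp) × 8/5 ÷ 16 tbsp/cup × 185 g/cup ≈ 43 g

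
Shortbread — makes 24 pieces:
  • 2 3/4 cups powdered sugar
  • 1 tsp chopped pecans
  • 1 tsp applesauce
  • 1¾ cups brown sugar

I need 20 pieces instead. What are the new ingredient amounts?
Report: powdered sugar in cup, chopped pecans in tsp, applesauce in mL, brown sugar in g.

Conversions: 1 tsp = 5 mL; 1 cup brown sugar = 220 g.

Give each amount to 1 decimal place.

Scaling factor: 20/24 = 5/6.
powdered sugar: 2.75 cup × 5/6 ≈ 2.3 cup
chopped pecans: 1 tsp × 5/6 ≈ 0.8 tsp
applesauce: 1 tsp × 5/6 × 5 mL/tsp ≈ 4.2 mL
brown sugar: 1.75 cup × 5/6 × 220 g/cup ≈ 320.8 g

powdered sugar: 2.3 cup; chopped pecans: 0.8 tsp; applesauce: 4.2 mL; brown sugar: 320.8 g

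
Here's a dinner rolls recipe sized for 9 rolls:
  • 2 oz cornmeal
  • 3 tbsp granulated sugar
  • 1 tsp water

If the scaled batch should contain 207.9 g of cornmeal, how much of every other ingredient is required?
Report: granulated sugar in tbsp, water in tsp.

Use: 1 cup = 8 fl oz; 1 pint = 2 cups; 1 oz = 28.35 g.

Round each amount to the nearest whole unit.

The original recipe has 56.7 g of cornmeal, so the scaling factor is 207.9 ÷ 56.7 = 11/3.
granulated sugar: 3 tbsp × 11/3 = 11 tbsp
water: 1 tsp × 11/3 ≈ 4 tsp

granulated sugar: 11 tbsp; water: 4 tsp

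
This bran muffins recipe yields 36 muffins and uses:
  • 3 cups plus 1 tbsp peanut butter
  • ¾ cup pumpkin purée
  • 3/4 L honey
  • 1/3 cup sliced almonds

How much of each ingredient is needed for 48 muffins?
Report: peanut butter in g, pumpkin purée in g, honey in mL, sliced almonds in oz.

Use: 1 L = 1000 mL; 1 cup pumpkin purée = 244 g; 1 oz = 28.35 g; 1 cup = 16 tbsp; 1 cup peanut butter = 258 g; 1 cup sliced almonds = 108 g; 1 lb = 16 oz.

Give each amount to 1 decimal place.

peanut butter: 1053.5 g; pumpkin purée: 244.0 g; honey: 1000.0 mL; sliced almonds: 1.7 oz

Scaling factor: 48/36 = 4/3.
peanut butter: (3 cup + 1 tbsp = 3.0625 cup) × 4/3 × 258 g/cup = 1053.5 g
pumpkin purée: 0.75 cup × 4/3 × 244 g/cup = 244.0 g
honey: 0.75 L × 4/3 × 1000 mL/L = 1000.0 mL
sliced almonds: 1/3 cup × 4/3 × 108 g/cup ÷ 28.35 g/oz ≈ 1.7 oz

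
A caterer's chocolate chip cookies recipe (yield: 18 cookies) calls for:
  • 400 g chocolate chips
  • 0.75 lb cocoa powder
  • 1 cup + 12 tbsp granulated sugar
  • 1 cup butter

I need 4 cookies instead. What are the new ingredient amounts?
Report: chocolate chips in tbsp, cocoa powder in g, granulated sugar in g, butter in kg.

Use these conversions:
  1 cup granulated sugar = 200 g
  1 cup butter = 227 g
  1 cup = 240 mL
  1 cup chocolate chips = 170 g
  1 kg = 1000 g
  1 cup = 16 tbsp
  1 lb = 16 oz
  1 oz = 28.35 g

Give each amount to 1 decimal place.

chocolate chips: 8.4 tbsp; cocoa powder: 75.6 g; granulated sugar: 77.8 g; butter: 0.1 kg

Scaling factor: 4/18 = 2/9.
chocolate chips: 400 g × 2/9 ÷ 170 g/cup × 16 tbsp/cup ≈ 8.4 tbsp
cocoa powder: 0.75 lb × 2/9 × 16 oz/lb × 28.35 g/oz = 75.6 g
granulated sugar: (1 cup + 12 tbsp = 1.75 cup) × 2/9 × 200 g/cup ≈ 77.8 g
butter: 1 cup × 2/9 × 227 g/cup ÷ 1000 g/kg ≈ 0.1 kg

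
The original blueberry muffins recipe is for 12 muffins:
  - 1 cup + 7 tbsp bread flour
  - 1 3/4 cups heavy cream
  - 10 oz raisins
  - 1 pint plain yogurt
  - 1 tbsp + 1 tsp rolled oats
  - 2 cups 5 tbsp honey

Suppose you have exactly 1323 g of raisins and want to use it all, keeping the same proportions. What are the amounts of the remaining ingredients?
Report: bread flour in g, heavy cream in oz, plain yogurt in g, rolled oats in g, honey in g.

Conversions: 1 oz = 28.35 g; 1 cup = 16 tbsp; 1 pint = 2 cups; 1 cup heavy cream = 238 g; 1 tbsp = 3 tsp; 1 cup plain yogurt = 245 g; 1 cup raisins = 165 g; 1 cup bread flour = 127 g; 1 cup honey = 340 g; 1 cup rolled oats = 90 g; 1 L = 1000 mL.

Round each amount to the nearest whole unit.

The original recipe has 283.5 g of raisins, so the scaling factor is 1323 ÷ 283.5 = 14/3.
bread flour: (1 cup + 7 tbsp = 1.4375 cup) × 14/3 × 127 g/cup ≈ 852 g
heavy cream: 1.75 cup × 14/3 × 238 g/cup ÷ 28.35 g/oz ≈ 69 oz
plain yogurt: 1 pint × 14/3 × 2 cup/pint × 245 g/cup ≈ 2287 g
rolled oats: (1 tbsp + 1 tsp = 4/3 tbsp) × 14/3 ÷ 16 tbsp/cup × 90 g/cup = 35 g
honey: (2 cup + 5 tbsp = 2.3125 cup) × 14/3 × 340 g/cup ≈ 3669 g

bread flour: 852 g; heavy cream: 69 oz; plain yogurt: 2287 g; rolled oats: 35 g; honey: 3669 g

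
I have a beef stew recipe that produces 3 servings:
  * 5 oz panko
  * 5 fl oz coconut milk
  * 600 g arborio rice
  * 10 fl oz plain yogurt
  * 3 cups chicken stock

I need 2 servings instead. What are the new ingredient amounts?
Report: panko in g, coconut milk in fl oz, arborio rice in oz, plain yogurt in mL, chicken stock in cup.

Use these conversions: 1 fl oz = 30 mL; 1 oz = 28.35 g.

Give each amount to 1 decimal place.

panko: 94.5 g; coconut milk: 3.3 fl oz; arborio rice: 14.1 oz; plain yogurt: 200.0 mL; chicken stock: 2.0 cup

Scaling factor: 2/3.
panko: 5 oz × 2/3 × 28.35 g/oz = 94.5 g
coconut milk: 5 fl oz × 2/3 ≈ 3.3 fl oz
arborio rice: 600 g × 2/3 ÷ 28.35 g/oz ≈ 14.1 oz
plain yogurt: 10 fl oz × 2/3 × 30 mL/fl oz = 200.0 mL
chicken stock: 3 cup × 2/3 = 2.0 cup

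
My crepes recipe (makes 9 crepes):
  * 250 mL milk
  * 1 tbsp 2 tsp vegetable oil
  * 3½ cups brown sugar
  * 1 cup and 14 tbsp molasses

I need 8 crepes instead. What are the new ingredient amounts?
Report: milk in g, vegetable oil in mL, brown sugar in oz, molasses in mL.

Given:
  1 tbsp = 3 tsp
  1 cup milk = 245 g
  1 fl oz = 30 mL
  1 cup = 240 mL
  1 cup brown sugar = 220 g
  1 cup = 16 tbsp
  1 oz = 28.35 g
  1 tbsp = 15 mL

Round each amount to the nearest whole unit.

Scaling factor: 8/9.
milk: 250 mL × 8/9 ÷ 240 mL/cup × 245 g/cup ≈ 227 g
vegetable oil: (1 tbsp + 2 tsp = 5/3 tbsp) × 8/9 × 15 mL/tbsp ≈ 22 mL
brown sugar: 3.5 cup × 8/9 × 220 g/cup ÷ 28.35 g/oz ≈ 24 oz
molasses: (1 cup + 14 tbsp = 1.875 cup) × 8/9 × 240 mL/cup = 400 mL

milk: 227 g; vegetable oil: 22 mL; brown sugar: 24 oz; molasses: 400 mL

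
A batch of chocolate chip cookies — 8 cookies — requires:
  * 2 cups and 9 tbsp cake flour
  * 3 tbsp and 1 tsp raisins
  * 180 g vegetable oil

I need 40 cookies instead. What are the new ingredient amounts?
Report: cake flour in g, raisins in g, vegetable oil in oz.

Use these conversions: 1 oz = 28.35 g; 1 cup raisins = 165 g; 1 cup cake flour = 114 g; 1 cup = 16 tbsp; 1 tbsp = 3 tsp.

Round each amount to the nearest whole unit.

cake flour: 1461 g; raisins: 172 g; vegetable oil: 32 oz

Scaling factor: 40/8 = 5.
cake flour: (2 cup + 9 tbsp = 2.5625 cup) × 5 × 114 g/cup ≈ 1461 g
raisins: (3 tbsp + 1 tsp = 10/3 tbsp) × 5 ÷ 16 tbsp/cup × 165 g/cup ≈ 172 g
vegetable oil: 180 g × 5 ÷ 28.35 g/oz ≈ 32 oz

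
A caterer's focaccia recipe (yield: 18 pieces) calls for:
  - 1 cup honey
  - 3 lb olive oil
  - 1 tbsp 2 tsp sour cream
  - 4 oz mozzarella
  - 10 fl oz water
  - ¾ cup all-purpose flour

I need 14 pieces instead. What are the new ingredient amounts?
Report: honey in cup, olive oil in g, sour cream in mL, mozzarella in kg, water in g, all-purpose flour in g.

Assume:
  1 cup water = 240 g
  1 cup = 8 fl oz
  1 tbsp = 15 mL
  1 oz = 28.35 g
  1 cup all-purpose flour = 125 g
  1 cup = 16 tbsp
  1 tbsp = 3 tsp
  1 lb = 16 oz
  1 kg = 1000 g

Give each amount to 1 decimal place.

honey: 0.8 cup; olive oil: 1058.4 g; sour cream: 19.4 mL; mozzarella: 0.1 kg; water: 233.3 g; all-purpose flour: 72.9 g

Scaling factor: 14/18 = 7/9.
honey: 1 cup × 7/9 ≈ 0.8 cup
olive oil: 3 lb × 7/9 × 16 oz/lb × 28.35 g/oz = 1058.4 g
sour cream: (1 tbsp + 2 tsp = 5/3 tbsp) × 7/9 × 15 mL/tbsp ≈ 19.4 mL
mozzarella: 4 oz × 7/9 × 28.35 g/oz ÷ 1000 g/kg ≈ 0.1 kg
water: 10 fl oz × 7/9 ÷ 8 fl oz/cup × 240 g/cup ≈ 233.3 g
all-purpose flour: 0.75 cup × 7/9 × 125 g/cup ≈ 72.9 g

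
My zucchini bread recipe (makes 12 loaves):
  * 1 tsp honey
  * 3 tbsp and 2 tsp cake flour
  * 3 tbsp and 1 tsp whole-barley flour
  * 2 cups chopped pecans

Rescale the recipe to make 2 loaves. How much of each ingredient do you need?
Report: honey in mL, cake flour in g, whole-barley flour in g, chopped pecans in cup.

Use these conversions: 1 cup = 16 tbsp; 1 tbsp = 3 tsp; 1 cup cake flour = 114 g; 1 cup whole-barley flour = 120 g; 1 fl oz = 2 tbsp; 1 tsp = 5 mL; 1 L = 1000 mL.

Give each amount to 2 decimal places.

Scaling factor: 2/12 = 1/6.
honey: 1 tsp × 1/6 × 5 mL/tsp ≈ 0.83 mL
cake flour: (3 tbsp + 2 tsp = 11/3 tbsp) × 1/6 ÷ 16 tbsp/cup × 114 g/cup ≈ 4.35 g
whole-barley flour: (3 tbsp + 1 tsp = 10/3 tbsp) × 1/6 ÷ 16 tbsp/cup × 120 g/cup ≈ 4.17 g
chopped pecans: 2 cup × 1/6 ≈ 0.33 cup

honey: 0.83 mL; cake flour: 4.35 g; whole-barley flour: 4.17 g; chopped pecans: 0.33 cup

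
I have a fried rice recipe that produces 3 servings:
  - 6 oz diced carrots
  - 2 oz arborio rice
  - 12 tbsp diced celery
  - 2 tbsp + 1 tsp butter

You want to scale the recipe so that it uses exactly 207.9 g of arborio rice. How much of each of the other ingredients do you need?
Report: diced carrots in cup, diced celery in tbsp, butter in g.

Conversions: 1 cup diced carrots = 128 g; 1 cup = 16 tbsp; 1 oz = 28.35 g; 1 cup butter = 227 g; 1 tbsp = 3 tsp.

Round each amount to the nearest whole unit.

diced carrots: 5 cup; diced celery: 44 tbsp; butter: 121 g

The original recipe has 56.7 g of arborio rice, so the scaling factor is 207.9 ÷ 56.7 = 11/3.
diced carrots: 6 oz × 11/3 × 28.35 g/oz ÷ 128 g/cup ≈ 5 cup
diced celery: 12 tbsp × 11/3 = 44 tbsp
butter: (2 tbsp + 1 tsp = 7/3 tbsp) × 11/3 ÷ 16 tbsp/cup × 227 g/cup ≈ 121 g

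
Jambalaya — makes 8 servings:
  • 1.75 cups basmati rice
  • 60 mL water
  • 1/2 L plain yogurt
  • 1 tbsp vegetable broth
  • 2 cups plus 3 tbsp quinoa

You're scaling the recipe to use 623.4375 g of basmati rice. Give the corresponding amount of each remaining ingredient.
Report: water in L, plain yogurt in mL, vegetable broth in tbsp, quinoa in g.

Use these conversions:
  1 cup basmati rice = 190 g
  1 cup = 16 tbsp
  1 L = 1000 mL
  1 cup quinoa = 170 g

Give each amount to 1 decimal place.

water: 0.1 L; plain yogurt: 937.5 mL; vegetable broth: 1.9 tbsp; quinoa: 697.3 g

The original recipe has 332.5 g of basmati rice, so the scaling factor is 623.4375 ÷ 332.5 = 15/8 = 1.875.
water: 60 mL × 15/8 ÷ 1000 mL/L ≈ 0.1 L
plain yogurt: 0.5 L × 15/8 × 1000 mL/L = 937.5 mL
vegetable broth: 1 tbsp × 15/8 ≈ 1.9 tbsp
quinoa: (2 cup + 3 tbsp = 2.1875 cup) × 15/8 × 170 g/cup ≈ 697.3 g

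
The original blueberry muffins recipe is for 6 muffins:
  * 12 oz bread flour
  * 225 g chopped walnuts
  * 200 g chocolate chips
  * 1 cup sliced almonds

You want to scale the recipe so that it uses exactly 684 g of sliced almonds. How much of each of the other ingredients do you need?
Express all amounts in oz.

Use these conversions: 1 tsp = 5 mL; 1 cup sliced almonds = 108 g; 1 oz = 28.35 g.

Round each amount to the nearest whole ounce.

bread flour: 76 oz; chopped walnuts: 50 oz; chocolate chips: 45 oz

The original recipe has 108 g of sliced almonds, so the scaling factor is 684 ÷ 108 = 19/3.
bread flour: 12 oz × 19/3 = 76 oz
chopped walnuts: 225 g × 19/3 ÷ 28.35 g/oz ≈ 50 oz
chocolate chips: 200 g × 19/3 ÷ 28.35 g/oz ≈ 45 oz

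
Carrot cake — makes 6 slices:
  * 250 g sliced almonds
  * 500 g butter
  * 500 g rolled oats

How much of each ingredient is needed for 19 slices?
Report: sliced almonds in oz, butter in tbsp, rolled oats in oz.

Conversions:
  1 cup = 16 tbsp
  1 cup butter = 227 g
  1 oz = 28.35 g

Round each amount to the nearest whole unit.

Scaling factor: 19/6.
sliced almonds: 250 g × 19/6 ÷ 28.35 g/oz ≈ 28 oz
butter: 500 g × 19/6 ÷ 227 g/cup × 16 tbsp/cup ≈ 112 tbsp
rolled oats: 500 g × 19/6 ÷ 28.35 g/oz ≈ 56 oz

sliced almonds: 28 oz; butter: 112 tbsp; rolled oats: 56 oz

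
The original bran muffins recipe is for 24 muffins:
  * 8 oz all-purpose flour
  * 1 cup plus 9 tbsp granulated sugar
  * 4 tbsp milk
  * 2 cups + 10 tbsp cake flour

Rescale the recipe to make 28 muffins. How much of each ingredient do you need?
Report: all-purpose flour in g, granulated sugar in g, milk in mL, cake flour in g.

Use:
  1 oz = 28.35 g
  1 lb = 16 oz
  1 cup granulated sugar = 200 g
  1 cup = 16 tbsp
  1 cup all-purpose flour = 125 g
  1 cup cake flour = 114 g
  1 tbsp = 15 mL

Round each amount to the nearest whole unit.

all-purpose flour: 265 g; granulated sugar: 365 g; milk: 70 mL; cake flour: 349 g

Scaling factor: 28/24 = 7/6.
all-purpose flour: 8 oz × 7/6 × 28.35 g/oz ≈ 265 g
granulated sugar: (1 cup + 9 tbsp = 1.5625 cup) × 7/6 × 200 g/cup ≈ 365 g
milk: 4 tbsp × 7/6 × 15 mL/tbsp = 70 mL
cake flour: (2 cup + 10 tbsp = 2.625 cup) × 7/6 × 114 g/cup ≈ 349 g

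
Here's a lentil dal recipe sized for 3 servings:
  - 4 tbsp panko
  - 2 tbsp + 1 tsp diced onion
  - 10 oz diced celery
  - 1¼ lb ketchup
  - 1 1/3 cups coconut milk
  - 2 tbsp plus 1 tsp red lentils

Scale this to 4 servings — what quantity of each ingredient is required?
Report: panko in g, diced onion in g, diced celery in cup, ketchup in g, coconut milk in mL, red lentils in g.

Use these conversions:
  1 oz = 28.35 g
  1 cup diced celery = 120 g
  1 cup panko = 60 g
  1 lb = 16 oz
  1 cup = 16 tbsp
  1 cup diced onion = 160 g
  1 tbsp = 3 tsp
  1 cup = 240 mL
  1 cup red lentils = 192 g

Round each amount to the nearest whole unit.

Scaling factor: 4/3.
panko: 4 tbsp × 4/3 ÷ 16 tbsp/cup × 60 g/cup = 20 g
diced onion: (2 tbsp + 1 tsp = 7/3 tbsp) × 4/3 ÷ 16 tbsp/cup × 160 g/cup ≈ 31 g
diced celery: 10 oz × 4/3 × 28.35 g/oz ÷ 120 g/cup ≈ 3 cup
ketchup: 1.25 lb × 4/3 × 16 oz/lb × 28.35 g/oz = 756 g
coconut milk: 4/3 cup × 4/3 × 240 mL/cup ≈ 427 mL
red lentils: (2 tbsp + 1 tsp = 7/3 tbsp) × 4/3 ÷ 16 tbsp/cup × 192 g/cup ≈ 37 g

panko: 20 g; diced onion: 31 g; diced celery: 3 cup; ketchup: 756 g; coconut milk: 427 mL; red lentils: 37 g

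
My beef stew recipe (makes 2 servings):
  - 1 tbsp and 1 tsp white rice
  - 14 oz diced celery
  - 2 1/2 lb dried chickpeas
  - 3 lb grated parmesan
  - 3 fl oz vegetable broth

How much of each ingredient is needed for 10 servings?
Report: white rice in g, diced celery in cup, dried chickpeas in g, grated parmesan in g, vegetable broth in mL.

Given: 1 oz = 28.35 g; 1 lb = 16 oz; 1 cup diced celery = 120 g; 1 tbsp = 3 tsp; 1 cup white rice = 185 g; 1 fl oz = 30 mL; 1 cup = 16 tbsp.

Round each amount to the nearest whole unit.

Scaling factor: 10/2 = 5.
white rice: (1 tbsp + 1 tsp = 4/3 tbsp) × 5 ÷ 16 tbsp/cup × 185 g/cup ≈ 77 g
diced celery: 14 oz × 5 × 28.35 g/oz ÷ 120 g/cup ≈ 17 cup
dried chickpeas: 2.5 lb × 5 × 16 oz/lb × 28.35 g/oz = 5670 g
grated parmesan: 3 lb × 5 × 16 oz/lb × 28.35 g/oz = 6804 g
vegetable broth: 3 fl oz × 5 × 30 mL/fl oz = 450 mL

white rice: 77 g; diced celery: 17 cup; dried chickpeas: 5670 g; grated parmesan: 6804 g; vegetable broth: 450 mL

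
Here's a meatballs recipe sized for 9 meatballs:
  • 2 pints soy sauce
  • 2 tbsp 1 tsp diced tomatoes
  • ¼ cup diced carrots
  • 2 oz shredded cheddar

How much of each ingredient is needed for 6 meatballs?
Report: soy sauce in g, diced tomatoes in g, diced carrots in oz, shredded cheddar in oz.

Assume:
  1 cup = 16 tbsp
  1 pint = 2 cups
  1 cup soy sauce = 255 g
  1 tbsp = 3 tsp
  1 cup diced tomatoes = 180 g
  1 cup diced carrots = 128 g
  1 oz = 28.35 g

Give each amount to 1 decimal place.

Scaling factor: 6/9 = 2/3.
soy sauce: 2 pint × 2/3 × 2 cup/pint × 255 g/cup = 680.0 g
diced tomatoes: (2 tbsp + 1 tsp = 7/3 tbsp) × 2/3 ÷ 16 tbsp/cup × 180 g/cup = 17.5 g
diced carrots: 0.25 cup × 2/3 × 128 g/cup ÷ 28.35 g/oz ≈ 0.8 oz
shredded cheddar: 2 oz × 2/3 ≈ 1.3 oz

soy sauce: 680.0 g; diced tomatoes: 17.5 g; diced carrots: 0.8 oz; shredded cheddar: 1.3 oz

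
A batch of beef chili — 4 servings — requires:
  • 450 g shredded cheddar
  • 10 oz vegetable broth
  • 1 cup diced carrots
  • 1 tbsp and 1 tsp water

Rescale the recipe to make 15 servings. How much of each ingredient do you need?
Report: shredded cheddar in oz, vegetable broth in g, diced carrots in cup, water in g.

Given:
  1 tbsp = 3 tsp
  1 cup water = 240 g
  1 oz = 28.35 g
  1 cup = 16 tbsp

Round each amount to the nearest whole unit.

Scaling factor: 15/4 = 3.75.
shredded cheddar: 450 g × 15/4 ÷ 28.35 g/oz ≈ 60 oz
vegetable broth: 10 oz × 15/4 × 28.35 g/oz ≈ 1063 g
diced carrots: 1 cup × 15/4 ≈ 4 cup
water: (1 tbsp + 1 tsp = 4/3 tbsp) × 15/4 ÷ 16 tbsp/cup × 240 g/cup = 75 g

shredded cheddar: 60 oz; vegetable broth: 1063 g; diced carrots: 4 cup; water: 75 g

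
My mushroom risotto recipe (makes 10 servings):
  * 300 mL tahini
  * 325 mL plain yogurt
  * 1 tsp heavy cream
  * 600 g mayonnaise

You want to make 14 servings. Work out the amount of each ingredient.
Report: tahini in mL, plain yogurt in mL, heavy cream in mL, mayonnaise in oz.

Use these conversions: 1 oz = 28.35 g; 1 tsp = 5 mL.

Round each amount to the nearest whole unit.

Scaling factor: 14/10 = 7/5 = 1.4.
tahini: 300 mL × 7/5 = 420 mL
plain yogurt: 325 mL × 7/5 = 455 mL
heavy cream: 1 tsp × 7/5 × 5 mL/tsp = 7 mL
mayonnaise: 600 g × 7/5 ÷ 28.35 g/oz ≈ 30 oz

tahini: 420 mL; plain yogurt: 455 mL; heavy cream: 7 mL; mayonnaise: 30 oz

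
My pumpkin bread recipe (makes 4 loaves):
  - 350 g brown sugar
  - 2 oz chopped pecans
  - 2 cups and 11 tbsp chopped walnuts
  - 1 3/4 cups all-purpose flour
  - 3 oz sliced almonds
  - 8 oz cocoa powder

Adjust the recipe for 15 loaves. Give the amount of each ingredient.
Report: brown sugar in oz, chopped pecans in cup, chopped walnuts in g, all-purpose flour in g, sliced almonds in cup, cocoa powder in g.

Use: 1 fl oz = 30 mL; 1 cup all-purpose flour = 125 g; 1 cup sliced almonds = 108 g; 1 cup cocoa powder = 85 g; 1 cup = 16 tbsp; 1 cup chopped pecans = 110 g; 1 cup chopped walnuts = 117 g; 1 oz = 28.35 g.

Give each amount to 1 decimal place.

brown sugar: 46.3 oz; chopped pecans: 1.9 cup; chopped walnuts: 1179.1 g; all-purpose flour: 820.3 g; sliced almonds: 3.0 cup; cocoa powder: 850.5 g

Scaling factor: 15/4 = 3.75.
brown sugar: 350 g × 15/4 ÷ 28.35 g/oz ≈ 46.3 oz
chopped pecans: 2 oz × 15/4 × 28.35 g/oz ÷ 110 g/cup ≈ 1.9 cup
chopped walnuts: (2 cup + 11 tbsp = 2.6875 cup) × 15/4 × 117 g/cup ≈ 1179.1 g
all-purpose flour: 1.75 cup × 15/4 × 125 g/cup ≈ 820.3 g
sliced almonds: 3 oz × 15/4 × 28.35 g/oz ÷ 108 g/cup ≈ 3.0 cup
cocoa powder: 8 oz × 15/4 × 28.35 g/oz = 850.5 g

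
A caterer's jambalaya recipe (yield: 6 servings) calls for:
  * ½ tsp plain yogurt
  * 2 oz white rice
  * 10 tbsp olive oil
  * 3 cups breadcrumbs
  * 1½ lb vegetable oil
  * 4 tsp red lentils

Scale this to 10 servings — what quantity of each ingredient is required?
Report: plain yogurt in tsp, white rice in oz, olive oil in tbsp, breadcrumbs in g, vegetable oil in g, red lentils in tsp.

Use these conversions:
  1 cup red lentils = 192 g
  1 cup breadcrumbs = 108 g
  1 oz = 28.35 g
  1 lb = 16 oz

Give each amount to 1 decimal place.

Scaling factor: 10/6 = 5/3.
plain yogurt: 0.5 tsp × 5/3 ≈ 0.8 tsp
white rice: 2 oz × 5/3 ≈ 3.3 oz
olive oil: 10 tbsp × 5/3 ≈ 16.7 tbsp
breadcrumbs: 3 cup × 5/3 × 108 g/cup = 540.0 g
vegetable oil: 1.5 lb × 5/3 × 16 oz/lb × 28.35 g/oz = 1134.0 g
red lentils: 4 tsp × 5/3 ≈ 6.7 tsp

plain yogurt: 0.8 tsp; white rice: 3.3 oz; olive oil: 16.7 tbsp; breadcrumbs: 540.0 g; vegetable oil: 1134.0 g; red lentils: 6.7 tsp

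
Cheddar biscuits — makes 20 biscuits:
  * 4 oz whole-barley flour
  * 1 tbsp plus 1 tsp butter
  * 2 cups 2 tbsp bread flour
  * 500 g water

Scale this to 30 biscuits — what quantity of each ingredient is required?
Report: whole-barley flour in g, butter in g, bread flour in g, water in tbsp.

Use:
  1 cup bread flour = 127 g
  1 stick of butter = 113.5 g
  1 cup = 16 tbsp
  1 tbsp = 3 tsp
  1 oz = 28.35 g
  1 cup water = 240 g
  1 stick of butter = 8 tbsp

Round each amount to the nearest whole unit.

whole-barley flour: 170 g; butter: 28 g; bread flour: 405 g; water: 50 tbsp

Scaling factor: 30/20 = 3/2 = 1.5.
whole-barley flour: 4 oz × 3/2 × 28.35 g/oz ≈ 170 g
butter: (1 tbsp + 1 tsp = 4/3 tbsp) × 3/2 ÷ 8 tbsp/stick × 113.5 g/stick ≈ 28 g
bread flour: (2 cup + 2 tbsp = 2.125 cup) × 3/2 × 127 g/cup ≈ 405 g
water: 500 g × 3/2 ÷ 240 g/cup × 16 tbsp/cup = 50 tbsp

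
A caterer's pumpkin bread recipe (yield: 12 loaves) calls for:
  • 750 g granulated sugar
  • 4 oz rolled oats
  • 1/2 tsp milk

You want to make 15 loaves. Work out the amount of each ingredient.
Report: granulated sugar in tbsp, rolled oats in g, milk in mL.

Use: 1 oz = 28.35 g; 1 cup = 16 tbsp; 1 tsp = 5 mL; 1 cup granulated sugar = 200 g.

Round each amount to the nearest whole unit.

Scaling factor: 15/12 = 5/4 = 1.25.
granulated sugar: 750 g × 5/4 ÷ 200 g/cup × 16 tbsp/cup = 75 tbsp
rolled oats: 4 oz × 5/4 × 28.35 g/oz ≈ 142 g
milk: 0.5 tsp × 5/4 × 5 mL/tsp ≈ 3 mL

granulated sugar: 75 tbsp; rolled oats: 142 g; milk: 3 mL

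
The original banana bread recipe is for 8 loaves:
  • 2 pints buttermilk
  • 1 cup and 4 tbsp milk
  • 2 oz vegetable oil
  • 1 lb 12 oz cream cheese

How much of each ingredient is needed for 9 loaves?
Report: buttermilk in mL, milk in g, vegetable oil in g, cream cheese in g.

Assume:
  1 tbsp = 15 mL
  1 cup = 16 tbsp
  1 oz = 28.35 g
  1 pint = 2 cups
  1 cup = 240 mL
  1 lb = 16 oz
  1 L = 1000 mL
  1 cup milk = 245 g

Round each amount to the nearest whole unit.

buttermilk: 1080 mL; milk: 345 g; vegetable oil: 64 g; cream cheese: 893 g

Scaling factor: 9/8 = 1.125.
buttermilk: 2 pint × 9/8 × 2 cup/pint × 240 mL/cup = 1080 mL
milk: (1 cup + 4 tbsp = 1.25 cup) × 9/8 × 245 g/cup ≈ 345 g
vegetable oil: 2 oz × 9/8 × 28.35 g/oz ≈ 64 g
cream cheese: (1 lb + 12 oz = 1.75 lb) × 9/8 × 16 oz/lb × 28.35 g/oz ≈ 893 g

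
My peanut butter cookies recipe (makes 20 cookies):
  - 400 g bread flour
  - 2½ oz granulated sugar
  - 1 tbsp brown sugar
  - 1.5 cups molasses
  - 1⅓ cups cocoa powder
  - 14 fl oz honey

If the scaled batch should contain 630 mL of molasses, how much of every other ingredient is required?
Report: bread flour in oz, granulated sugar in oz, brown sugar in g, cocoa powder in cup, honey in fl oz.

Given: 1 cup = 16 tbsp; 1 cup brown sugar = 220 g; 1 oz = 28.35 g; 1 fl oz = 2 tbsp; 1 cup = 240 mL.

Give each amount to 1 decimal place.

bread flour: 24.7 oz; granulated sugar: 4.4 oz; brown sugar: 24.1 g; cocoa powder: 2.3 cup; honey: 24.5 fl oz

The original recipe has 360 mL of molasses, so the scaling factor is 630 ÷ 360 = 7/4 = 1.75.
bread flour: 400 g × 7/4 ÷ 28.35 g/oz ≈ 24.7 oz
granulated sugar: 2.5 oz × 7/4 ≈ 4.4 oz
brown sugar: 1 tbsp × 7/4 ÷ 16 tbsp/cup × 220 g/cup ≈ 24.1 g
cocoa powder: 4/3 cup × 7/4 ≈ 2.3 cup
honey: 14 fl oz × 7/4 = 24.5 fl oz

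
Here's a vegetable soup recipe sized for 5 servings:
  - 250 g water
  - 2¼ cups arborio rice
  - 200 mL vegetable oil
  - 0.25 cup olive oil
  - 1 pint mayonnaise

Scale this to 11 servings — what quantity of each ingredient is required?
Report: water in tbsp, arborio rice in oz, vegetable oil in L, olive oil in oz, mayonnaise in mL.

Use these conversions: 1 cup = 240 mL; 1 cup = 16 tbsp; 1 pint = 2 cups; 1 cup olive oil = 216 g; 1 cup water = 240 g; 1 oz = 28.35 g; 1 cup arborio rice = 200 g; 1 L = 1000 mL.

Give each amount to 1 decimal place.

Scaling factor: 11/5 = 2.2.
water: 250 g × 11/5 ÷ 240 g/cup × 16 tbsp/cup ≈ 36.7 tbsp
arborio rice: 2.25 cup × 11/5 × 200 g/cup ÷ 28.35 g/oz ≈ 34.9 oz
vegetable oil: 200 mL × 11/5 ÷ 1000 mL/L ≈ 0.4 L
olive oil: 0.25 cup × 11/5 × 216 g/cup ÷ 28.35 g/oz ≈ 4.2 oz
mayonnaise: 1 pint × 11/5 × 2 cup/pint × 240 mL/cup = 1056.0 mL

water: 36.7 tbsp; arborio rice: 34.9 oz; vegetable oil: 0.4 L; olive oil: 4.2 oz; mayonnaise: 1056.0 mL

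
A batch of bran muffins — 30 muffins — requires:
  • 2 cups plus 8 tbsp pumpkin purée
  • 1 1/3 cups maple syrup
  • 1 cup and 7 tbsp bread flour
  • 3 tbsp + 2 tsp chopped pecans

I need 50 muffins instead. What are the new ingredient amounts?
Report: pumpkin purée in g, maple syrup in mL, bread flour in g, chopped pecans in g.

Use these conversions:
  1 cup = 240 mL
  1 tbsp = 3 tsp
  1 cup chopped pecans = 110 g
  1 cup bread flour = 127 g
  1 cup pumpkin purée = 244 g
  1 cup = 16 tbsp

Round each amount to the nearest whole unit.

pumpkin purée: 1017 g; maple syrup: 533 mL; bread flour: 304 g; chopped pecans: 42 g

Scaling factor: 50/30 = 5/3.
pumpkin purée: (2 cup + 8 tbsp = 2.5 cup) × 5/3 × 244 g/cup ≈ 1017 g
maple syrup: 4/3 cup × 5/3 × 240 mL/cup ≈ 533 mL
bread flour: (1 cup + 7 tbsp = 1.4375 cup) × 5/3 × 127 g/cup ≈ 304 g
chopped pecans: (3 tbsp + 2 tsp = 11/3 tbsp) × 5/3 ÷ 16 tbsp/cup × 110 g/cup ≈ 42 g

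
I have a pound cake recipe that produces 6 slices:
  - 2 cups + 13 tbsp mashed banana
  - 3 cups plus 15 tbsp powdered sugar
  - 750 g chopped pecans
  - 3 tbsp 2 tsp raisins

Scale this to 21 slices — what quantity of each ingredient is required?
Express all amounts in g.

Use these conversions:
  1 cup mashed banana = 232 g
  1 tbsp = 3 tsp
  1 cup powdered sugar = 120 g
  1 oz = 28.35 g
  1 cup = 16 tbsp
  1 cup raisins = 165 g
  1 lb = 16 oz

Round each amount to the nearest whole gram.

mashed banana: 2284 g; powdered sugar: 1654 g; chopped pecans: 2625 g; raisins: 132 g

Scaling factor: 21/6 = 7/2 = 3.5.
mashed banana: (2 cup + 13 tbsp = 2.8125 cup) × 7/2 × 232 g/cup ≈ 2284 g
powdered sugar: (3 cup + 15 tbsp = 3.9375 cup) × 7/2 × 120 g/cup ≈ 1654 g
chopped pecans: 750 g × 7/2 = 2625 g
raisins: (3 tbsp + 2 tsp = 11/3 tbsp) × 7/2 ÷ 16 tbsp/cup × 165 g/cup ≈ 132 g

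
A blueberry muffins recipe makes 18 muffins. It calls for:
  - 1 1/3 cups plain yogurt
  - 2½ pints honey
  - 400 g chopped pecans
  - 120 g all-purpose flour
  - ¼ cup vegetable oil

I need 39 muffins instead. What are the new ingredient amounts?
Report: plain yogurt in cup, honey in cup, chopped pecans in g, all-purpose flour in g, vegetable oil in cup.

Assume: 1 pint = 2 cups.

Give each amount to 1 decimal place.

Scaling factor: 39/18 = 13/6.
plain yogurt: 4/3 cup × 13/6 ≈ 2.9 cup
honey: 2.5 pint × 13/6 × 2 cup/pint ≈ 10.8 cup
chopped pecans: 400 g × 13/6 ≈ 866.7 g
all-purpose flour: 120 g × 13/6 = 260.0 g
vegetable oil: 0.25 cup × 13/6 ≈ 0.5 cup

plain yogurt: 2.9 cup; honey: 10.8 cup; chopped pecans: 866.7 g; all-purpose flour: 260.0 g; vegetable oil: 0.5 cup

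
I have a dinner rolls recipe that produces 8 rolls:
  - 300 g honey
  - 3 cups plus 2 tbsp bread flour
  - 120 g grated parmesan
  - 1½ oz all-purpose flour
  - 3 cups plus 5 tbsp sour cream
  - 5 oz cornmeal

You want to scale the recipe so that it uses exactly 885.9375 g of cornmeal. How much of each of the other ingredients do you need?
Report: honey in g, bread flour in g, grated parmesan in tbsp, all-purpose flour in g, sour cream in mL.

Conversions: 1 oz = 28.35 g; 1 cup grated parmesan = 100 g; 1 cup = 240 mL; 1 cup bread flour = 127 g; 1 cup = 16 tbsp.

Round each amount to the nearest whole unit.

The original recipe has 141.75 g of cornmeal, so the scaling factor is 885.9375 ÷ 141.75 = 25/4 = 6.25.
honey: 300 g × 25/4 = 1875 g
bread flour: (3 cup + 2 tbsp = 3.125 cup) × 25/4 × 127 g/cup ≈ 2480 g
grated parmesan: 120 g × 25/4 ÷ 100 g/cup × 16 tbsp/cup = 120 tbsp
all-purpose flour: 1.5 oz × 25/4 × 28.35 g/oz ≈ 266 g
sour cream: (3 cup + 5 tbsp = 3.3125 cup) × 25/4 × 240 mL/cup ≈ 4969 mL

honey: 1875 g; bread flour: 2480 g; grated parmesan: 120 tbsp; all-purpose flour: 266 g; sour cream: 4969 mL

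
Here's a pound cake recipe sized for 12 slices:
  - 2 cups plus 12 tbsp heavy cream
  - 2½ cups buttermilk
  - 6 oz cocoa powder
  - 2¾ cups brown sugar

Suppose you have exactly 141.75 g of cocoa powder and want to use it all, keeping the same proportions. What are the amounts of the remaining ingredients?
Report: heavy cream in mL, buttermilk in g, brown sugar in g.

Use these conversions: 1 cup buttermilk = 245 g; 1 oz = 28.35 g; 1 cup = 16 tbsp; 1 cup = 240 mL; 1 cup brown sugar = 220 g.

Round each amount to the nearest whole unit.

heavy cream: 550 mL; buttermilk: 510 g; brown sugar: 504 g

The original recipe has 170.1 g of cocoa powder, so the scaling factor is 141.75 ÷ 170.1 = 5/6.
heavy cream: (2 cup + 12 tbsp = 2.75 cup) × 5/6 × 240 mL/cup = 550 mL
buttermilk: 2.5 cup × 5/6 × 245 g/cup ≈ 510 g
brown sugar: 2.75 cup × 5/6 × 220 g/cup ≈ 504 g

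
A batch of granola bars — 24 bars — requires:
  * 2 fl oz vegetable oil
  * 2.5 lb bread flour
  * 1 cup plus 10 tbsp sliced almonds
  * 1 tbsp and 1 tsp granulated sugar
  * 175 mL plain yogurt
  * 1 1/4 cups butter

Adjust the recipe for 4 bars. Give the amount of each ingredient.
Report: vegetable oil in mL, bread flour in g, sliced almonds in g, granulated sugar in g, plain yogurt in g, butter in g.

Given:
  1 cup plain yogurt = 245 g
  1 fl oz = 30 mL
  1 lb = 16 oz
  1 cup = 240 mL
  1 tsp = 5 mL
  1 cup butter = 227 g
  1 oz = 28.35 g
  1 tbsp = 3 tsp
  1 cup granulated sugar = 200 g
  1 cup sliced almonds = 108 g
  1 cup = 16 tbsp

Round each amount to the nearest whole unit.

Scaling factor: 4/24 = 1/6.
vegetable oil: 2 fl oz × 1/6 × 30 mL/fl oz = 10 mL
bread flour: 2.5 lb × 1/6 × 16 oz/lb × 28.35 g/oz = 189 g
sliced almonds: (1 cup + 10 tbsp = 1.625 cup) × 1/6 × 108 g/cup ≈ 29 g
granulated sugar: (1 tbsp + 1 tsp = 4/3 tbsp) × 1/6 ÷ 16 tbsp/cup × 200 g/cup ≈ 3 g
plain yogurt: 175 mL × 1/6 ÷ 240 mL/cup × 245 g/cup ≈ 30 g
butter: 1.25 cup × 1/6 × 227 g/cup ≈ 47 g

vegetable oil: 10 mL; bread flour: 189 g; sliced almonds: 29 g; granulated sugar: 3 g; plain yogurt: 30 g; butter: 47 g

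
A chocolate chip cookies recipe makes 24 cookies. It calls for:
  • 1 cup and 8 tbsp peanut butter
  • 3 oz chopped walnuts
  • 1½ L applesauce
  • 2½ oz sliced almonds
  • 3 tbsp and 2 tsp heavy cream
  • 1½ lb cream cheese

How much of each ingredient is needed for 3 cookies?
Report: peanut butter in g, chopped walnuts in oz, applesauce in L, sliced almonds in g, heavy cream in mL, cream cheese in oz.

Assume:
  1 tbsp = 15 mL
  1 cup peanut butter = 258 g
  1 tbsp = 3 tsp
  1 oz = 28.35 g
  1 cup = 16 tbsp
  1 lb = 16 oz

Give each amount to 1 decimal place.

peanut butter: 48.4 g; chopped walnuts: 0.4 oz; applesauce: 0.2 L; sliced almonds: 8.9 g; heavy cream: 6.9 mL; cream cheese: 3.0 oz

Scaling factor: 3/24 = 1/8 = 0.125.
peanut butter: (1 cup + 8 tbsp = 1.5 cup) × 1/8 × 258 g/cup ≈ 48.4 g
chopped walnuts: 3 oz × 1/8 ≈ 0.4 oz
applesauce: 1.5 L × 1/8 ≈ 0.2 L
sliced almonds: 2.5 oz × 1/8 × 28.35 g/oz ≈ 8.9 g
heavy cream: (3 tbsp + 2 tsp = 11/3 tbsp) × 1/8 × 15 mL/tbsp ≈ 6.9 mL
cream cheese: 1.5 lb × 1/8 × 16 oz/lb = 3.0 oz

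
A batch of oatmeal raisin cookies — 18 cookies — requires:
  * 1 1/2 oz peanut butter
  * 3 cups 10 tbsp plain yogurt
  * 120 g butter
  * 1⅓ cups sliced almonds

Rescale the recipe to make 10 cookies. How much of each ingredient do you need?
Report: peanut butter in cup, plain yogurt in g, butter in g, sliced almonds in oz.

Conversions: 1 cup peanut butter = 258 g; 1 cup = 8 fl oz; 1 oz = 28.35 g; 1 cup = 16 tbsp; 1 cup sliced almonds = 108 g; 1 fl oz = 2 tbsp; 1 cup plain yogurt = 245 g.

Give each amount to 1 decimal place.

Scaling factor: 10/18 = 5/9.
peanut butter: 1.5 oz × 5/9 × 28.35 g/oz ÷ 258 g/cup ≈ 0.1 cup
plain yogurt: (3 cup + 10 tbsp = 3.625 cup) × 5/9 × 245 g/cup ≈ 493.4 g
butter: 120 g × 5/9 ≈ 66.7 g
sliced almonds: 4/3 cup × 5/9 × 108 g/cup ÷ 28.35 g/oz ≈ 2.8 oz

peanut butter: 0.1 cup; plain yogurt: 493.4 g; butter: 66.7 g; sliced almonds: 2.8 oz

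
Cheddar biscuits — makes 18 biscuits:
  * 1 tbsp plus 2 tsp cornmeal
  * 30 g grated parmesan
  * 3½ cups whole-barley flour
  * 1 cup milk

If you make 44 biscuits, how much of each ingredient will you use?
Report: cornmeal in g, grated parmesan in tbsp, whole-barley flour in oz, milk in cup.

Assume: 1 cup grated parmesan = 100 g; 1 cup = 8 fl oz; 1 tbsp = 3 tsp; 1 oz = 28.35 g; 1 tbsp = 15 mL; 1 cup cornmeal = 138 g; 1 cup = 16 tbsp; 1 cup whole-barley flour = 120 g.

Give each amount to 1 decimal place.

cornmeal: 35.1 g; grated parmesan: 11.7 tbsp; whole-barley flour: 36.2 oz; milk: 2.4 cup

Scaling factor: 44/18 = 22/9.
cornmeal: (1 tbsp + 2 tsp = 5/3 tbsp) × 22/9 ÷ 16 tbsp/cup × 138 g/cup ≈ 35.1 g
grated parmesan: 30 g × 22/9 ÷ 100 g/cup × 16 tbsp/cup ≈ 11.7 tbsp
whole-barley flour: 3.5 cup × 22/9 × 120 g/cup ÷ 28.35 g/oz ≈ 36.2 oz
milk: 1 cup × 22/9 ≈ 2.4 cup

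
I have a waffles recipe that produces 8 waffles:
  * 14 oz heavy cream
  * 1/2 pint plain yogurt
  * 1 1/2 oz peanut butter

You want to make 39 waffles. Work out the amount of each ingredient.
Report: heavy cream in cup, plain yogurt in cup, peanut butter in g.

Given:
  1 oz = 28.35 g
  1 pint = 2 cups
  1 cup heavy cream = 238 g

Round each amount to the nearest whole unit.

heavy cream: 8 cup; plain yogurt: 5 cup; peanut butter: 207 g

Scaling factor: 39/8 = 4.875.
heavy cream: 14 oz × 39/8 × 28.35 g/oz ÷ 238 g/cup ≈ 8 cup
plain yogurt: 0.5 pint × 39/8 × 2 cup/pint ≈ 5 cup
peanut butter: 1.5 oz × 39/8 × 28.35 g/oz ≈ 207 g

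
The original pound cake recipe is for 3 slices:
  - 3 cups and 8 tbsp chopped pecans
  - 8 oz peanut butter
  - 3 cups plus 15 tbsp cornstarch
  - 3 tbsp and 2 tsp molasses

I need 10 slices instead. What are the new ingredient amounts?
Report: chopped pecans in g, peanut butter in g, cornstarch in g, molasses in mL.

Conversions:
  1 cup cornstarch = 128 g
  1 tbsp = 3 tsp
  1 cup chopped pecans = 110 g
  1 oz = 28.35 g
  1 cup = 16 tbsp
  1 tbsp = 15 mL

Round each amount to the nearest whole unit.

chopped pecans: 1283 g; peanut butter: 756 g; cornstarch: 1680 g; molasses: 183 mL

Scaling factor: 10/3.
chopped pecans: (3 cup + 8 tbsp = 3.5 cup) × 10/3 × 110 g/cup ≈ 1283 g
peanut butter: 8 oz × 10/3 × 28.35 g/oz = 756 g
cornstarch: (3 cup + 15 tbsp = 3.9375 cup) × 10/3 × 128 g/cup = 1680 g
molasses: (3 tbsp + 2 tsp = 11/3 tbsp) × 10/3 × 15 mL/tbsp ≈ 183 mL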